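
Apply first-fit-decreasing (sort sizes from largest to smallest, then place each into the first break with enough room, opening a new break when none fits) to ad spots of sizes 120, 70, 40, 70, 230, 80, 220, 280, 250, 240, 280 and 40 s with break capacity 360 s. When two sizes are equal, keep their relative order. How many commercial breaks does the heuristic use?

6

Sorted descending: 280, 280, 250, 240, 230, 220, 120, 80, 70, 70, 40, 40.
  280 → break 1 (new)  [load 280/360]
  280 → break 2 (new)  [load 280/360]
  250 → break 3 (new)  [load 250/360]
  240 → break 4 (new)  [load 240/360]
  230 → break 5 (new)  [load 230/360]
  220 → break 6 (new)  [load 220/360]
  120 → break 4  [load 360/360]
  80 → break 1  [load 360/360]
  70 → break 2  [load 350/360]
  70 → break 3  [load 320/360]
  40 → break 3  [load 360/360]
  40 → break 5  [load 270/360]
6 commercial breaks opened.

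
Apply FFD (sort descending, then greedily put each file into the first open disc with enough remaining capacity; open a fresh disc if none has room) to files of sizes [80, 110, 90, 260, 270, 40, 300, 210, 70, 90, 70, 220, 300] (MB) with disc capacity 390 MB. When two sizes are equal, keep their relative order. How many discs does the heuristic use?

Sorted descending: 300, 300, 270, 260, 220, 210, 110, 90, 90, 80, 70, 70, 40.
  300 → disc 1 (new)  [load 300/390]
  300 → disc 2 (new)  [load 300/390]
  270 → disc 3 (new)  [load 270/390]
  260 → disc 4 (new)  [load 260/390]
  220 → disc 5 (new)  [load 220/390]
  210 → disc 6 (new)  [load 210/390]
  110 → disc 3  [load 380/390]
  90 → disc 1  [load 390/390]
  90 → disc 2  [load 390/390]
  80 → disc 4  [load 340/390]
  70 → disc 5  [load 290/390]
  70 → disc 5  [load 360/390]
  40 → disc 4  [load 380/390]
6 discs opened.

6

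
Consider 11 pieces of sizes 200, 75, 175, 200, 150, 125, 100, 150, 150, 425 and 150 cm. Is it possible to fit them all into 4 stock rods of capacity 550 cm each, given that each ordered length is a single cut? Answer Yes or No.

A valid assignment using 4 stock rods:
  stock rod 1: 425 + 125 = 550
  stock rod 2: 200 + 200 + 150 = 550
  stock rod 3: 175 + 150 + 150 + 75 = 550
  stock rod 4: 150 + 100 = 250
Every load is within 550 cm, so 4 stock rods suffice.

Yes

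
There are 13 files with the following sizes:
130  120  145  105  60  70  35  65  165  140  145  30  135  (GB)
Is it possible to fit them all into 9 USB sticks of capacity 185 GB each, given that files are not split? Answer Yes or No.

Yes

A valid assignment using 9 USB sticks:
  USB stick 1: 165 = 165
  USB stick 2: 145 + 35 = 180
  USB stick 3: 145 + 30 = 175
  USB stick 4: 140 = 140
  USB stick 5: 135 = 135
  USB stick 6: 130 = 130
  USB stick 7: 120 + 65 = 185
  USB stick 8: 105 + 70 = 175
  USB stick 9: 60 = 60
Every load is within 185 GB, so 9 USB sticks suffice.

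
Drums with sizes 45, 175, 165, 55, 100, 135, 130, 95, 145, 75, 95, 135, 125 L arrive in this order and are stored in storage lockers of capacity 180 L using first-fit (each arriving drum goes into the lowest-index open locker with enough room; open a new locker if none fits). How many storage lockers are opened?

11

  45 → locker 1 (new)  [load 45/180]
  175 → locker 2 (new)  [load 175/180]
  165 → locker 3 (new)  [load 165/180]
  55 → locker 1  [load 100/180]
  100 → locker 4 (new)  [load 100/180]
  135 → locker 5 (new)  [load 135/180]
  130 → locker 6 (new)  [load 130/180]
  95 → locker 7 (new)  [load 95/180]
  145 → locker 8 (new)  [load 145/180]
  75 → locker 1  [load 175/180]
  95 → locker 9 (new)  [load 95/180]
  135 → locker 10 (new)  [load 135/180]
  125 → locker 11 (new)  [load 125/180]
11 storage lockers opened.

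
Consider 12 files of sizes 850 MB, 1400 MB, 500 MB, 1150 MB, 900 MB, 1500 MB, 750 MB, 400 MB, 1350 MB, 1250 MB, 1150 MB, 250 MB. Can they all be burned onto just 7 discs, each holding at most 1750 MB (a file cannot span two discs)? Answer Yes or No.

Total = 11450 MB; ⌈11450/1750⌉ = 7.
The bound of 7 does not rule out 7, but exhaustive search shows no assignment into 7 discs of capacity 1750 MB exists — the minimum is 8.

No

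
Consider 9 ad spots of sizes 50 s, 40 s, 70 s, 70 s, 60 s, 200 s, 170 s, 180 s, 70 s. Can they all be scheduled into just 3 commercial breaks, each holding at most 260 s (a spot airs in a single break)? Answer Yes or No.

No

Total = 910 s; ⌈910/260⌉ = 4.
At least 4 commercial breaks are required, but only 3 are allowed.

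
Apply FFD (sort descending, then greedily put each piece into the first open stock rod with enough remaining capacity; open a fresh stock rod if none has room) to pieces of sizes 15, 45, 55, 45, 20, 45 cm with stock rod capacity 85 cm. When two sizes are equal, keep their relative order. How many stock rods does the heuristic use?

Sorted descending: 55, 45, 45, 45, 20, 15.
  55 → stock rod 1 (new)  [load 55/85]
  45 → stock rod 2 (new)  [load 45/85]
  45 → stock rod 3 (new)  [load 45/85]
  45 → stock rod 4 (new)  [load 45/85]
  20 → stock rod 1  [load 75/85]
  15 → stock rod 2  [load 60/85]
4 stock rods opened.

4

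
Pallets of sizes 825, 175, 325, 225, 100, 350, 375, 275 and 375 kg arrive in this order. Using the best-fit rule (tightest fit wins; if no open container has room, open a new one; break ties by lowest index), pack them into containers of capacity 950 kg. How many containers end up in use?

  825 → container 1 (new)  [load 825/950]
  175 → container 2 (new)  [load 175/950]
  325 → container 2  [load 500/950]
  225 → container 2  [load 725/950]
  100 → container 1  [load 925/950]
  350 → container 3 (new)  [load 350/950]
  375 → container 3  [load 725/950]
  275 → container 4 (new)  [load 275/950]
  375 → container 4  [load 650/950]
4 containers opened.

4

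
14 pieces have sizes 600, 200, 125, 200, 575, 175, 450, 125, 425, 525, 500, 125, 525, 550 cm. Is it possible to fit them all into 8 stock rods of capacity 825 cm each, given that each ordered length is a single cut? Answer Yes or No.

A valid assignment using 8 stock rods:
  stock rod 1: 600 + 200 = 800
  stock rod 2: 575 + 200 = 775
  stock rod 3: 550 + 175 = 725
  stock rod 4: 525 + 125 + 125 = 775
  stock rod 5: 525 + 125 = 650
  stock rod 6: 500 = 500
  stock rod 7: 450 = 450
  stock rod 8: 425 = 425
Every load is within 825 cm, so 8 stock rods suffice.

Yes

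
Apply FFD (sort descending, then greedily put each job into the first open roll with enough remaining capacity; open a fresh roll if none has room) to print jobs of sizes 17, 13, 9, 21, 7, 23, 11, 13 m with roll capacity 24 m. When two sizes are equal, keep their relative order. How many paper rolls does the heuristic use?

5

Sorted descending: 23, 21, 17, 13, 13, 11, 9, 7.
  23 → roll 1 (new)  [load 23/24]
  21 → roll 2 (new)  [load 21/24]
  17 → roll 3 (new)  [load 17/24]
  13 → roll 4 (new)  [load 13/24]
  13 → roll 5 (new)  [load 13/24]
  11 → roll 4  [load 24/24]
  9 → roll 5  [load 22/24]
  7 → roll 3  [load 24/24]
5 paper rolls opened.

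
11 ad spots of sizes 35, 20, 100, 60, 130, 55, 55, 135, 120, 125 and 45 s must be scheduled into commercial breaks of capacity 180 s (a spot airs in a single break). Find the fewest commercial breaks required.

Total = 135 + 130 + 125 + 120 + 100 + 60 + 55 + 55 + 45 + 35 + 20 = 880 s.
Lower bound: ⌈880/180⌉ = 5 commercial breaks.
A packing using 5 commercial breaks:
  break 1: 135 + 45 = 180
  break 2: 130 + 35 = 165
  break 3: 125 + 55 = 180
  break 4: 120 + 60 = 180
  break 5: 100 + 55 + 20 = 175
This matches the lower bound, so 5 is optimal.

5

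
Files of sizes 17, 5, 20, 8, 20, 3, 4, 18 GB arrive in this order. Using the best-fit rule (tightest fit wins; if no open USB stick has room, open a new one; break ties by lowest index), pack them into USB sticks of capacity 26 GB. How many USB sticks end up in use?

  17 → USB stick 1 (new)  [load 17/26]
  5 → USB stick 1  [load 22/26]
  20 → USB stick 2 (new)  [load 20/26]
  8 → USB stick 3 (new)  [load 8/26]
  20 → USB stick 4 (new)  [load 20/26]
  3 → USB stick 1  [load 25/26]
  4 → USB stick 2  [load 24/26]
  18 → USB stick 3  [load 26/26]
4 USB sticks opened.

4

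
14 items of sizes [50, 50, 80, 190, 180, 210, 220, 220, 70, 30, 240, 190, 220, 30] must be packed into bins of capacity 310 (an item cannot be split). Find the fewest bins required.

8

Total = 240 + 220 + 220 + 220 + 210 + 190 + 190 + 180 + 80 + 70 + 50 + 50 + 30 + 30 = 1980.
Lower bound: ⌈1980/310⌉ = 7 bins.
Also, 8 items each exceed 155, and no two of those can share a bin, so at least 8 bins are needed.
A packing using 8 bins:
  bin 1: 240 + 70 = 310
  bin 2: 220 + 80 = 300
  bin 3: 220 + 50 + 30 = 300
  bin 4: 220 + 50 + 30 = 300
  bin 5: 210 = 210
  bin 6: 190 = 190
  bin 7: 190 = 190
  bin 8: 180 = 180
This matches the lower bound, so 8 is optimal.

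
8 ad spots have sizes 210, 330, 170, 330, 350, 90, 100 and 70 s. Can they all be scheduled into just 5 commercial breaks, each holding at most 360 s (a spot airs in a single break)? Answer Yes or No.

Yes

A valid assignment using 5 commercial breaks:
  break 1: 350 = 350
  break 2: 330 = 330
  break 3: 330 = 330
  break 4: 210 + 100 = 310
  break 5: 170 + 90 + 70 = 330
Every load is within 360 s, so 5 commercial breaks suffice.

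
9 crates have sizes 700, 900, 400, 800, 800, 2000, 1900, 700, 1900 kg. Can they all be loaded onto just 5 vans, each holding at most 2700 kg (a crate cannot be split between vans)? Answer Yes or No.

Yes

A valid assignment using 4 vans:
  van 1: 2000 + 700 = 2700
  van 2: 1900 + 800 = 2700
  van 3: 1900 + 800 = 2700
  van 4: 900 + 700 + 400 = 2000
That uses only 4 ≤ 5, so 5 vans are enough.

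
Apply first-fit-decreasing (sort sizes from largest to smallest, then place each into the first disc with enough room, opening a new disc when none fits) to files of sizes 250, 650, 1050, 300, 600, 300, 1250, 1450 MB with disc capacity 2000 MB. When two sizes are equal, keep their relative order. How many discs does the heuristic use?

Sorted descending: 1450, 1250, 1050, 650, 600, 300, 300, 250.
  1450 → disc 1 (new)  [load 1450/2000]
  1250 → disc 2 (new)  [load 1250/2000]
  1050 → disc 3 (new)  [load 1050/2000]
  650 → disc 2  [load 1900/2000]
  600 → disc 3  [load 1650/2000]
  300 → disc 1  [load 1750/2000]
  300 → disc 3  [load 1950/2000]
  250 → disc 1  [load 2000/2000]
3 discs opened.

3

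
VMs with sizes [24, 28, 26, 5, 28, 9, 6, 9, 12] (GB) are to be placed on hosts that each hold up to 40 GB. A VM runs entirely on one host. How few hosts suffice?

4

Total = 28 + 28 + 26 + 24 + 12 + 9 + 9 + 6 + 5 = 147 GB.
Lower bound: ⌈147/40⌉ = 4 hosts.
A packing using 4 hosts:
  host 1: 28 + 12 = 40
  host 2: 28 + 9 = 37
  host 3: 26 + 9 + 5 = 40
  host 4: 24 + 6 = 30
This matches the lower bound, so 4 is optimal.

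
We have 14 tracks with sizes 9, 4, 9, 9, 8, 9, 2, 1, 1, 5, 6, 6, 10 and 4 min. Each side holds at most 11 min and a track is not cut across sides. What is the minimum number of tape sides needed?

9

Total = 10 + 9 + 9 + 9 + 9 + 8 + 6 + 6 + 5 + 4 + 4 + 2 + 1 + 1 = 83 min.
Lower bound: ⌈83/11⌉ = 8 tape sides.
A packing using 9 tape sides:
  side 1: 10 + 1 = 11
  side 2: 9 + 2 = 11
  side 3: 9 + 1 = 10
  side 4: 9 = 9
  side 5: 9 = 9
  side 6: 8 = 8
  side 7: 6 + 5 = 11
  side 8: 6 + 4 = 10
  side 9: 4 = 4
No arrangement into 8 tape sides stays within capacity, so 9 is optimal.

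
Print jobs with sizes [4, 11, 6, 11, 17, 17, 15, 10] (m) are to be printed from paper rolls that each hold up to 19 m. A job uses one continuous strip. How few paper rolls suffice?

6

Total = 17 + 17 + 15 + 11 + 11 + 10 + 6 + 4 = 91 m.
Lower bound: ⌈91/19⌉ = 5 paper rolls.
Also, 6 print jobs each exceed 19/2 m, and no two of those can share a roll, so at least 6 paper rolls are needed.
A packing using 6 paper rolls:
  roll 1: 17 = 17
  roll 2: 17 = 17
  roll 3: 15 + 4 = 19
  roll 4: 11 + 6 = 17
  roll 5: 11 = 11
  roll 6: 10 = 10
This matches the lower bound, so 6 is optimal.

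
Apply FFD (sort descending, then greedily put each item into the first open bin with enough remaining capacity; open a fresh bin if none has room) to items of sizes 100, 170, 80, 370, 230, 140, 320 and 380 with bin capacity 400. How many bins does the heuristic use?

Sorted descending: 380, 370, 320, 230, 170, 140, 100, 80.
  380 → bin 1 (new)  [load 380/400]
  370 → bin 2 (new)  [load 370/400]
  320 → bin 3 (new)  [load 320/400]
  230 → bin 4 (new)  [load 230/400]
  170 → bin 4  [load 400/400]
  140 → bin 5 (new)  [load 140/400]
  100 → bin 5  [load 240/400]
  80 → bin 3  [load 400/400]
5 bins opened.

5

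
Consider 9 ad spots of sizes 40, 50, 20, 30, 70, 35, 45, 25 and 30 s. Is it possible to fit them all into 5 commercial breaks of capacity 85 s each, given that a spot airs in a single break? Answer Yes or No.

A valid assignment using 5 commercial breaks:
  break 1: 70 = 70
  break 2: 50 + 35 = 85
  break 3: 45 + 40 = 85
  break 4: 30 + 30 + 25 = 85
  break 5: 20 = 20
Every load is within 85 s, so 5 commercial breaks suffice.

Yes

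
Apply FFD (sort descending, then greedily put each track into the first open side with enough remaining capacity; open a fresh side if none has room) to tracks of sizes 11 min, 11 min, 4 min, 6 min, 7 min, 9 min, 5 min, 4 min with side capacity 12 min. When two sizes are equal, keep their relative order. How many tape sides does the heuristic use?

6

Sorted descending: 11, 11, 9, 7, 6, 5, 4, 4.
  11 → side 1 (new)  [load 11/12]
  11 → side 2 (new)  [load 11/12]
  9 → side 3 (new)  [load 9/12]
  7 → side 4 (new)  [load 7/12]
  6 → side 5 (new)  [load 6/12]
  5 → side 4  [load 12/12]
  4 → side 5  [load 10/12]
  4 → side 6 (new)  [load 4/12]
6 tape sides opened.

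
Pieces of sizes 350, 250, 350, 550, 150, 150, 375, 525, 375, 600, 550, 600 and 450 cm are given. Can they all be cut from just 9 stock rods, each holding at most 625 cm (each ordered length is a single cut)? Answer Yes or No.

Total = 5275 cm; ⌈5275/625⌉ = 9.
10 pieces each exceed half the capacity and cannot share a stock rod, forcing at least 10 stock rods.
At least 10 stock rods are required, but only 9 are allowed.

No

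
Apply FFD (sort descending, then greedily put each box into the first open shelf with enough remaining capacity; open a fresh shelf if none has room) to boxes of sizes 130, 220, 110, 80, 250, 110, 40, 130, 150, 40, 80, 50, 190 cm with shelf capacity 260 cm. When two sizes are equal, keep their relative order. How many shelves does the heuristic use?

7

Sorted descending: 250, 220, 190, 150, 130, 130, 110, 110, 80, 80, 50, 40, 40.
  250 → shelf 1 (new)  [load 250/260]
  220 → shelf 2 (new)  [load 220/260]
  190 → shelf 3 (new)  [load 190/260]
  150 → shelf 4 (new)  [load 150/260]
  130 → shelf 5 (new)  [load 130/260]
  130 → shelf 5  [load 260/260]
  110 → shelf 4  [load 260/260]
  110 → shelf 6 (new)  [load 110/260]
  80 → shelf 6  [load 190/260]
  80 → shelf 7 (new)  [load 80/260]
  50 → shelf 3  [load 240/260]
  40 → shelf 2  [load 260/260]
  40 → shelf 6  [load 230/260]
7 shelves opened.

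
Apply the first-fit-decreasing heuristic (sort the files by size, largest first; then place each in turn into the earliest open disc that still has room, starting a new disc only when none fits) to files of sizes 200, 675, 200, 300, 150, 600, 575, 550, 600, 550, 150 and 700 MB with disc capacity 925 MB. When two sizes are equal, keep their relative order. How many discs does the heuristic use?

7

Sorted descending: 700, 675, 600, 600, 575, 550, 550, 300, 200, 200, 150, 150.
  700 → disc 1 (new)  [load 700/925]
  675 → disc 2 (new)  [load 675/925]
  600 → disc 3 (new)  [load 600/925]
  600 → disc 4 (new)  [load 600/925]
  575 → disc 5 (new)  [load 575/925]
  550 → disc 6 (new)  [load 550/925]
  550 → disc 7 (new)  [load 550/925]
  300 → disc 3  [load 900/925]
  200 → disc 1  [load 900/925]
  200 → disc 2  [load 875/925]
  150 → disc 4  [load 750/925]
  150 → disc 4  [load 900/925]
7 discs opened.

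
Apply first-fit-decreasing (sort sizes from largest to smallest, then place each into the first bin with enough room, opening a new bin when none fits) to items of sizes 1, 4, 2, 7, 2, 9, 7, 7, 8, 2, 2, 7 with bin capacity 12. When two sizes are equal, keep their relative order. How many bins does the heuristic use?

Sorted descending: 9, 8, 7, 7, 7, 7, 4, 2, 2, 2, 2, 1.
  9 → bin 1 (new)  [load 9/12]
  8 → bin 2 (new)  [load 8/12]
  7 → bin 3 (new)  [load 7/12]
  7 → bin 4 (new)  [load 7/12]
  7 → bin 5 (new)  [load 7/12]
  7 → bin 6 (new)  [load 7/12]
  4 → bin 2  [load 12/12]
  2 → bin 1  [load 11/12]
  2 → bin 3  [load 9/12]
  2 → bin 3  [load 11/12]
  2 → bin 4  [load 9/12]
  1 → bin 1  [load 12/12]
6 bins opened.

6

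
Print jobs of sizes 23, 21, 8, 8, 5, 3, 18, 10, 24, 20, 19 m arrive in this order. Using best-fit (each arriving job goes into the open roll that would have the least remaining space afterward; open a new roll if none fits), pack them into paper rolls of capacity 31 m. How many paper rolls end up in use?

6

  23 → roll 1 (new)  [load 23/31]
  21 → roll 2 (new)  [load 21/31]
  8 → roll 1  [load 31/31]
  8 → roll 2  [load 29/31]
  5 → roll 3 (new)  [load 5/31]
  3 → roll 3  [load 8/31]
  18 → roll 3  [load 26/31]
  10 → roll 4 (new)  [load 10/31]
  24 → roll 5 (new)  [load 24/31]
  20 → roll 4  [load 30/31]
  19 → roll 6 (new)  [load 19/31]
6 paper rolls opened.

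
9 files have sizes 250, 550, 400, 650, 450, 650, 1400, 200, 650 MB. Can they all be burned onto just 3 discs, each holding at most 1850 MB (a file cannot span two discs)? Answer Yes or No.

Yes

A valid assignment using 3 discs:
  disc 1: 1400 + 450 = 1850
  disc 2: 650 + 650 + 550 = 1850
  disc 3: 650 + 400 + 250 + 200 = 1500
Every load is within 1850 MB, so 3 discs suffice.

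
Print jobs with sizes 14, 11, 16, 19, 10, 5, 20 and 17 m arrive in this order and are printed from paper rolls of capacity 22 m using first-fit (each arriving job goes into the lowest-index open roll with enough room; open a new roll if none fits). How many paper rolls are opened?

  14 → roll 1 (new)  [load 14/22]
  11 → roll 2 (new)  [load 11/22]
  16 → roll 3 (new)  [load 16/22]
  19 → roll 4 (new)  [load 19/22]
  10 → roll 2  [load 21/22]
  5 → roll 1  [load 19/22]
  20 → roll 5 (new)  [load 20/22]
  17 → roll 6 (new)  [load 17/22]
6 paper rolls opened.

6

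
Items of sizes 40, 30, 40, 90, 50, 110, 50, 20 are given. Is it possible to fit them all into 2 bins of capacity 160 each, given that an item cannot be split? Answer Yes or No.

Total = 430; ⌈430/160⌉ = 3.
At least 3 bins are required, but only 2 are allowed.

No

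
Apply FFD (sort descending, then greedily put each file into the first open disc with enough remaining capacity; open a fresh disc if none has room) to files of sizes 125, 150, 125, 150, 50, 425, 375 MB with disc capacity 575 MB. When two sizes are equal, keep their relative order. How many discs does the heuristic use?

Sorted descending: 425, 375, 150, 150, 125, 125, 50.
  425 → disc 1 (new)  [load 425/575]
  375 → disc 2 (new)  [load 375/575]
  150 → disc 1  [load 575/575]
  150 → disc 2  [load 525/575]
  125 → disc 3 (new)  [load 125/575]
  125 → disc 3  [load 250/575]
  50 → disc 2  [load 575/575]
3 discs opened.

3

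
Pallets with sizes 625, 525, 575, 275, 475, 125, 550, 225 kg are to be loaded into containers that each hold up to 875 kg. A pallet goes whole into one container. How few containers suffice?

Total = 625 + 575 + 550 + 525 + 475 + 275 + 225 + 125 = 3375 kg.
Lower bound: ⌈3375/875⌉ = 4 containers.
Also, 5 pallets each exceed 875/2 kg, and no two of those can share a container, so at least 5 containers are needed.
A packing using 5 containers:
  container 1: 625 + 225 = 850
  container 2: 575 + 275 = 850
  container 3: 550 + 125 = 675
  container 4: 525 = 525
  container 5: 475 = 475
This matches the lower bound, so 5 is optimal.

5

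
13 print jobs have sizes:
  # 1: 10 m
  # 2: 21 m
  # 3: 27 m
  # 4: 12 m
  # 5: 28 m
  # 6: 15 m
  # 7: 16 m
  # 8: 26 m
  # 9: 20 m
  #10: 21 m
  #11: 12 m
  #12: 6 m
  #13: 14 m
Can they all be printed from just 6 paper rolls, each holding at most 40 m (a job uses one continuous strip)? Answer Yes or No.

Yes

A valid assignment using 6 paper rolls:
  roll 1: 28 + 12 = 40
  roll 2: 27 + 12 = 39
  roll 3: 26 + 14 = 40
  roll 4: 21 + 16 = 37
  roll 5: 21 + 15 = 36
  roll 6: 20 + 10 + 6 = 36
Every load is within 40 m, so 6 paper rolls suffice.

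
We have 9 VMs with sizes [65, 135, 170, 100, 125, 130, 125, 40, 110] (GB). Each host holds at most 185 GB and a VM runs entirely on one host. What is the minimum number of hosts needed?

Total = 170 + 135 + 130 + 125 + 125 + 110 + 100 + 65 + 40 = 1000 GB.
Lower bound: ⌈1000/185⌉ = 6 hosts.
Also, 7 VMs each exceed 185/2 GB, and no two of those can share a host, so at least 7 hosts are needed.
A packing using 7 hosts:
  host 1: 170 = 170
  host 2: 135 + 40 = 175
  host 3: 130 = 130
  host 4: 125 = 125
  host 5: 125 = 125
  host 6: 110 + 65 = 175
  host 7: 100 = 100
This matches the lower bound, so 7 is optimal.

7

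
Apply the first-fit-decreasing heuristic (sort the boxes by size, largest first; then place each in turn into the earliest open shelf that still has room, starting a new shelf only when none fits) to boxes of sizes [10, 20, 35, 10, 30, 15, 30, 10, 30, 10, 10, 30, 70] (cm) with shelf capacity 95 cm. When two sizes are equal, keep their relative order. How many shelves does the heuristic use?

Sorted descending: 70, 35, 30, 30, 30, 30, 20, 15, 10, 10, 10, 10, 10.
  70 → shelf 1 (new)  [load 70/95]
  35 → shelf 2 (new)  [load 35/95]
  30 → shelf 2  [load 65/95]
  30 → shelf 2  [load 95/95]
  30 → shelf 3 (new)  [load 30/95]
  30 → shelf 3  [load 60/95]
  20 → shelf 1  [load 90/95]
  15 → shelf 3  [load 75/95]
  10 → shelf 3  [load 85/95]
  10 → shelf 3  [load 95/95]
  10 → shelf 4 (new)  [load 10/95]
  10 → shelf 4  [load 20/95]
  10 → shelf 4  [load 30/95]
4 shelves opened.

4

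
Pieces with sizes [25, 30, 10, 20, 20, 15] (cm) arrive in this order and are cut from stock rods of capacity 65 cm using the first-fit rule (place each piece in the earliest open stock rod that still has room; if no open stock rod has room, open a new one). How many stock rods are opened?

2

  25 → stock rod 1 (new)  [load 25/65]
  30 → stock rod 1  [load 55/65]
  10 → stock rod 1  [load 65/65]
  20 → stock rod 2 (new)  [load 20/65]
  20 → stock rod 2  [load 40/65]
  15 → stock rod 2  [load 55/65]
2 stock rods opened.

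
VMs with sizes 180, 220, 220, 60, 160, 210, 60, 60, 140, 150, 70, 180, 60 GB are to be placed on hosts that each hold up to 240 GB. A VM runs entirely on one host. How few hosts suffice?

Total = 220 + 220 + 210 + 180 + 180 + 160 + 150 + 140 + 70 + 60 + 60 + 60 + 60 = 1770 GB.
Lower bound: ⌈1770/240⌉ = 8 hosts.
A packing using 8 hosts:
  host 1: 220 = 220
  host 2: 220 = 220
  host 3: 210 = 210
  host 4: 180 + 60 = 240
  host 5: 180 + 60 = 240
  host 6: 160 + 70 = 230
  host 7: 150 + 60 = 210
  host 8: 140 + 60 = 200
This matches the lower bound, so 8 is optimal.

8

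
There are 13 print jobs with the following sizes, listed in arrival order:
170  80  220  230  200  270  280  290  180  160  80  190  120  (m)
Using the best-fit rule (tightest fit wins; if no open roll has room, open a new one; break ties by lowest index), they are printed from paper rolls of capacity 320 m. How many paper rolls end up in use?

  170 → roll 1 (new)  [load 170/320]
  80 → roll 1  [load 250/320]
  220 → roll 2 (new)  [load 220/320]
  230 → roll 3 (new)  [load 230/320]
  200 → roll 4 (new)  [load 200/320]
  270 → roll 5 (new)  [load 270/320]
  280 → roll 6 (new)  [load 280/320]
  290 → roll 7 (new)  [load 290/320]
  180 → roll 8 (new)  [load 180/320]
  160 → roll 9 (new)  [load 160/320]
  80 → roll 3  [load 310/320]
  190 → roll 10 (new)  [load 190/320]
  120 → roll 4  [load 320/320]
10 paper rolls opened.

10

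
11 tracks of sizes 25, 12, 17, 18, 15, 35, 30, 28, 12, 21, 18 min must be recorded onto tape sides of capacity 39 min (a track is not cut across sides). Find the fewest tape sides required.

Total = 35 + 30 + 28 + 25 + 21 + 18 + 18 + 17 + 15 + 12 + 12 = 231 min.
Lower bound: ⌈231/39⌉ = 6 tape sides.
A packing using 7 tape sides:
  side 1: 35 = 35
  side 2: 30 = 30
  side 3: 28 = 28
  side 4: 25 + 12 = 37
  side 5: 21 + 18 = 39
  side 6: 18 + 17 = 35
  side 7: 15 + 12 = 27
No arrangement into 6 tape sides stays within capacity, so 7 is optimal.

7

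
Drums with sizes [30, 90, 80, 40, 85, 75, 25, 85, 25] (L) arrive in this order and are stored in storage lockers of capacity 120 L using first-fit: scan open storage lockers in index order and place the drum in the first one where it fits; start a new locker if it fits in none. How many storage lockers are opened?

  30 → locker 1 (new)  [load 30/120]
  90 → locker 1  [load 120/120]
  80 → locker 2 (new)  [load 80/120]
  40 → locker 2  [load 120/120]
  85 → locker 3 (new)  [load 85/120]
  75 → locker 4 (new)  [load 75/120]
  25 → locker 3  [load 110/120]
  85 → locker 5 (new)  [load 85/120]
  25 → locker 4  [load 100/120]
5 storage lockers opened.

5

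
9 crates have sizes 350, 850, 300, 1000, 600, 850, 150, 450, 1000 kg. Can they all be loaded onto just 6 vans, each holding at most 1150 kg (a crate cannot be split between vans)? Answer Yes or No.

Yes

A valid assignment using 6 vans:
  van 1: 1000 + 150 = 1150
  van 2: 1000 = 1000
  van 3: 850 + 300 = 1150
  van 4: 850 = 850
  van 5: 600 + 450 = 1050
  van 6: 350 = 350
Every load is within 1150 kg, so 6 vans suffice.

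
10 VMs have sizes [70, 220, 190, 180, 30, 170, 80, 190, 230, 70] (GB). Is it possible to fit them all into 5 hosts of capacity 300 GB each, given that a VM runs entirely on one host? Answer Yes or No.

Total = 1430 GB; ⌈1430/300⌉ = 5.
6 VMs each exceed half the capacity and cannot share a host, forcing at least 6 hosts.
At least 6 hosts are required, but only 5 are allowed.

No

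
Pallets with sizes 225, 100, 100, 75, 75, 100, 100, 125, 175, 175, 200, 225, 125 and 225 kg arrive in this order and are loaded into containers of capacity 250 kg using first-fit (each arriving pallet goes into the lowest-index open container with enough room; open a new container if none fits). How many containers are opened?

  225 → container 1 (new)  [load 225/250]
  100 → container 2 (new)  [load 100/250]
  100 → container 2  [load 200/250]
  75 → container 3 (new)  [load 75/250]
  75 → container 3  [load 150/250]
  100 → container 3  [load 250/250]
  100 → container 4 (new)  [load 100/250]
  125 → container 4  [load 225/250]
  175 → container 5 (new)  [load 175/250]
  175 → container 6 (new)  [load 175/250]
  200 → container 7 (new)  [load 200/250]
  225 → container 8 (new)  [load 225/250]
  125 → container 9 (new)  [load 125/250]
  225 → container 10 (new)  [load 225/250]
10 containers opened.

10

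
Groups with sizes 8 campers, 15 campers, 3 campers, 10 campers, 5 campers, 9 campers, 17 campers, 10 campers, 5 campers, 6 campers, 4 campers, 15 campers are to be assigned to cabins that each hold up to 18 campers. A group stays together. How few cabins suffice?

Total = 17 + 15 + 15 + 10 + 10 + 9 + 8 + 6 + 5 + 5 + 4 + 3 = 107 campers.
Lower bound: ⌈107/18⌉ = 6 cabins.
A packing using 7 cabins:
  cabin 1: 17 = 17
  cabin 2: 15 + 3 = 18
  cabin 3: 15 = 15
  cabin 4: 10 + 8 = 18
  cabin 5: 10 + 6 = 16
  cabin 6: 9 + 5 + 4 = 18
  cabin 7: 5 = 5
No arrangement into 6 cabins stays within capacity, so 7 is optimal.

7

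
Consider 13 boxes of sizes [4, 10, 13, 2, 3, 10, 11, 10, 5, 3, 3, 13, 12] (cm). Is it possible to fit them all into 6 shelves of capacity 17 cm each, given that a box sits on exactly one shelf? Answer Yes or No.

No

Total = 99 cm; ⌈99/17⌉ = 6.
7 boxes each exceed half the capacity and cannot share a shelf, forcing at least 7 shelves.
At least 7 shelves are required, but only 6 are allowed.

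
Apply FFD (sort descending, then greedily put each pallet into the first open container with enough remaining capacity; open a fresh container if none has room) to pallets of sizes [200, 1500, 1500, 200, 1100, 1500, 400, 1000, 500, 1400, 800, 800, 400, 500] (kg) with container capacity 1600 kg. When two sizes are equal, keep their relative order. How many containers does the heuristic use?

Sorted descending: 1500, 1500, 1500, 1400, 1100, 1000, 800, 800, 500, 500, 400, 400, 200, 200.
  1500 → container 1 (new)  [load 1500/1600]
  1500 → container 2 (new)  [load 1500/1600]
  1500 → container 3 (new)  [load 1500/1600]
  1400 → container 4 (new)  [load 1400/1600]
  1100 → container 5 (new)  [load 1100/1600]
  1000 → container 6 (new)  [load 1000/1600]
  800 → container 7 (new)  [load 800/1600]
  800 → container 7  [load 1600/1600]
  500 → container 5  [load 1600/1600]
  500 → container 6  [load 1500/1600]
  400 → container 8 (new)  [load 400/1600]
  400 → container 8  [load 800/1600]
  200 → container 4  [load 1600/1600]
  200 → container 8  [load 1000/1600]
8 containers opened.

8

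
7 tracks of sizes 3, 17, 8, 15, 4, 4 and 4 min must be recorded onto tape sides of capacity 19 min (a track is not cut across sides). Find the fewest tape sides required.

3

Total = 17 + 15 + 8 + 4 + 4 + 4 + 3 = 55 min.
Lower bound: ⌈55/19⌉ = 3 tape sides.
A packing using 3 tape sides:
  side 1: 17 = 17
  side 2: 15 + 4 = 19
  side 3: 8 + 4 + 4 + 3 = 19
This matches the lower bound, so 3 is optimal.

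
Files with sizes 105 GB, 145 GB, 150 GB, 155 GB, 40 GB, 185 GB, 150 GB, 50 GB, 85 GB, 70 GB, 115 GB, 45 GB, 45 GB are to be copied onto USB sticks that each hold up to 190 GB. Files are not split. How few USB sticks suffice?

8

Total = 185 + 155 + 150 + 150 + 145 + 115 + 105 + 85 + 70 + 50 + 45 + 45 + 40 = 1340 GB.
Lower bound: ⌈1340/190⌉ = 8 USB sticks.
A packing using 8 USB sticks:
  USB stick 1: 185 = 185
  USB stick 2: 155 = 155
  USB stick 3: 150 + 40 = 190
  USB stick 4: 150 = 150
  USB stick 5: 145 + 45 = 190
  USB stick 6: 115 + 70 = 185
  USB stick 7: 105 + 85 = 190
  USB stick 8: 50 + 45 = 95
This matches the lower bound, so 8 is optimal.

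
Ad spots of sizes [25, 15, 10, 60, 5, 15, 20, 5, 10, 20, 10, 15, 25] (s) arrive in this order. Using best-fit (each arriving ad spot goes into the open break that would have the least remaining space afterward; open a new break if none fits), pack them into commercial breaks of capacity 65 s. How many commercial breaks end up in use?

4

  25 → break 1 (new)  [load 25/65]
  15 → break 1  [load 40/65]
  10 → break 1  [load 50/65]
  60 → break 2 (new)  [load 60/65]
  5 → break 2  [load 65/65]
  15 → break 1  [load 65/65]
  20 → break 3 (new)  [load 20/65]
  5 → break 3  [load 25/65]
  10 → break 3  [load 35/65]
  20 → break 3  [load 55/65]
  10 → break 3  [load 65/65]
  15 → break 4 (new)  [load 15/65]
  25 → break 4  [load 40/65]
4 commercial breaks opened.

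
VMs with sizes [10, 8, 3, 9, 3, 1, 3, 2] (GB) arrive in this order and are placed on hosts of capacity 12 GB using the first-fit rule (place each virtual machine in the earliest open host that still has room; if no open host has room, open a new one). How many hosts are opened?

  10 → host 1 (new)  [load 10/12]
  8 → host 2 (new)  [load 8/12]
  3 → host 2  [load 11/12]
  9 → host 3 (new)  [load 9/12]
  3 → host 3  [load 12/12]
  1 → host 1  [load 11/12]
  3 → host 4 (new)  [load 3/12]
  2 → host 4  [load 5/12]
4 hosts opened.

4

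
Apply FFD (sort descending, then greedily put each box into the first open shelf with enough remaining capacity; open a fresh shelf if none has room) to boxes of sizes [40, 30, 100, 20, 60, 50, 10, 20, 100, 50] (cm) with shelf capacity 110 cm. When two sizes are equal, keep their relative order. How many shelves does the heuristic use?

5

Sorted descending: 100, 100, 60, 50, 50, 40, 30, 20, 20, 10.
  100 → shelf 1 (new)  [load 100/110]
  100 → shelf 2 (new)  [load 100/110]
  60 → shelf 3 (new)  [load 60/110]
  50 → shelf 3  [load 110/110]
  50 → shelf 4 (new)  [load 50/110]
  40 → shelf 4  [load 90/110]
  30 → shelf 5 (new)  [load 30/110]
  20 → shelf 4  [load 110/110]
  20 → shelf 5  [load 50/110]
  10 → shelf 1  [load 110/110]
5 shelves opened.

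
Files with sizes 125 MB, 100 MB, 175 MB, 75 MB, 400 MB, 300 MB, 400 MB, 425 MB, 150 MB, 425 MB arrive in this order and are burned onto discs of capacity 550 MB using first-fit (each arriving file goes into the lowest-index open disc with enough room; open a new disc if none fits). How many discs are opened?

6

  125 → disc 1 (new)  [load 125/550]
  100 → disc 1  [load 225/550]
  175 → disc 1  [load 400/550]
  75 → disc 1  [load 475/550]
  400 → disc 2 (new)  [load 400/550]
  300 → disc 3 (new)  [load 300/550]
  400 → disc 4 (new)  [load 400/550]
  425 → disc 5 (new)  [load 425/550]
  150 → disc 2  [load 550/550]
  425 → disc 6 (new)  [load 425/550]
6 discs opened.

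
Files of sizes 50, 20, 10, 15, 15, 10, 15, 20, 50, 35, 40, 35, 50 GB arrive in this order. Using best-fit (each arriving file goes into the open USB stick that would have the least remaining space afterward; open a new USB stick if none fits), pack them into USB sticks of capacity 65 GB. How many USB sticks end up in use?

  50 → USB stick 1 (new)  [load 50/65]
  20 → USB stick 2 (new)  [load 20/65]
  10 → USB stick 1  [load 60/65]
  15 → USB stick 2  [load 35/65]
  15 → USB stick 2  [load 50/65]
  10 → USB stick 2  [load 60/65]
  15 → USB stick 3 (new)  [load 15/65]
  20 → USB stick 3  [load 35/65]
  50 → USB stick 4 (new)  [load 50/65]
  35 → USB stick 5 (new)  [load 35/65]
  40 → USB stick 6 (new)  [load 40/65]
  35 → USB stick 7 (new)  [load 35/65]
  50 → USB stick 8 (new)  [load 50/65]
8 USB sticks opened.

8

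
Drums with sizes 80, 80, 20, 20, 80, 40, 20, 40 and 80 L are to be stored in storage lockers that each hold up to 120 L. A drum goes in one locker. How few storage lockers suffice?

Total = 80 + 80 + 80 + 80 + 40 + 40 + 20 + 20 + 20 = 460 L.
Lower bound: ⌈460/120⌉ = 4 storage lockers.
A packing using 4 storage lockers:
  locker 1: 80 + 40 = 120
  locker 2: 80 + 40 = 120
  locker 3: 80 + 20 + 20 = 120
  locker 4: 80 + 20 = 100
This matches the lower bound, so 4 is optimal.

4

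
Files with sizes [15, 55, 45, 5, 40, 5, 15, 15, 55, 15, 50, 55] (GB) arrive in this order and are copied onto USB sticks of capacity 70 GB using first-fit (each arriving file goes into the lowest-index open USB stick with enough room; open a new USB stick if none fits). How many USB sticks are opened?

6

  15 → USB stick 1 (new)  [load 15/70]
  55 → USB stick 1  [load 70/70]
  45 → USB stick 2 (new)  [load 45/70]
  5 → USB stick 2  [load 50/70]
  40 → USB stick 3 (new)  [load 40/70]
  5 → USB stick 2  [load 55/70]
  15 → USB stick 2  [load 70/70]
  15 → USB stick 3  [load 55/70]
  55 → USB stick 4 (new)  [load 55/70]
  15 → USB stick 3  [load 70/70]
  50 → USB stick 5 (new)  [load 50/70]
  55 → USB stick 6 (new)  [load 55/70]
6 USB sticks opened.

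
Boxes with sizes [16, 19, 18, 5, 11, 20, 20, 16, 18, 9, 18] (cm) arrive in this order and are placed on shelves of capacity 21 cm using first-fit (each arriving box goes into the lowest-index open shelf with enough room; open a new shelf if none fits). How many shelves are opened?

  16 → shelf 1 (new)  [load 16/21]
  19 → shelf 2 (new)  [load 19/21]
  18 → shelf 3 (new)  [load 18/21]
  5 → shelf 1  [load 21/21]
  11 → shelf 4 (new)  [load 11/21]
  20 → shelf 5 (new)  [load 20/21]
  20 → shelf 6 (new)  [load 20/21]
  16 → shelf 7 (new)  [load 16/21]
  18 → shelf 8 (new)  [load 18/21]
  9 → shelf 4  [load 20/21]
  18 → shelf 9 (new)  [load 18/21]
9 shelves opened.

9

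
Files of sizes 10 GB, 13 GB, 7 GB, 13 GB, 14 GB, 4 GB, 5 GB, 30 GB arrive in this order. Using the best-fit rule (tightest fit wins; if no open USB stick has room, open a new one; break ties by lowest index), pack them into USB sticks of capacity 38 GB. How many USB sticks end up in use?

  10 → USB stick 1 (new)  [load 10/38]
  13 → USB stick 1  [load 23/38]
  7 → USB stick 1  [load 30/38]
  13 → USB stick 2 (new)  [load 13/38]
  14 → USB stick 2  [load 27/38]
  4 → USB stick 1  [load 34/38]
  5 → USB stick 2  [load 32/38]
  30 → USB stick 3 (new)  [load 30/38]
3 USB sticks opened.

3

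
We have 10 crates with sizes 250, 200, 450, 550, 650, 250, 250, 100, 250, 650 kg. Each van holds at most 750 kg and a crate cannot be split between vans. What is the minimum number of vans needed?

5

Total = 650 + 650 + 550 + 450 + 250 + 250 + 250 + 250 + 200 + 100 = 3600 kg.
Lower bound: ⌈3600/750⌉ = 5 vans.
A packing using 5 vans:
  van 1: 650 + 100 = 750
  van 2: 650 = 650
  van 3: 550 + 200 = 750
  van 4: 450 + 250 = 700
  van 5: 250 + 250 + 250 = 750
This matches the lower bound, so 5 is optimal.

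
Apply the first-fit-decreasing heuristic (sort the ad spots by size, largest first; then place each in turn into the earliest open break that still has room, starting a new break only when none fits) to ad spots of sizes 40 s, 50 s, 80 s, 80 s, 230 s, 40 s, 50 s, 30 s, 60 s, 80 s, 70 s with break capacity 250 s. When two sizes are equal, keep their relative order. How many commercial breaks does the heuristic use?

Sorted descending: 230, 80, 80, 80, 70, 60, 50, 50, 40, 40, 30.
  230 → break 1 (new)  [load 230/250]
  80 → break 2 (new)  [load 80/250]
  80 → break 2  [load 160/250]
  80 → break 2  [load 240/250]
  70 → break 3 (new)  [load 70/250]
  60 → break 3  [load 130/250]
  50 → break 3  [load 180/250]
  50 → break 3  [load 230/250]
  40 → break 4 (new)  [load 40/250]
  40 → break 4  [load 80/250]
  30 → break 4  [load 110/250]
4 commercial breaks opened.

4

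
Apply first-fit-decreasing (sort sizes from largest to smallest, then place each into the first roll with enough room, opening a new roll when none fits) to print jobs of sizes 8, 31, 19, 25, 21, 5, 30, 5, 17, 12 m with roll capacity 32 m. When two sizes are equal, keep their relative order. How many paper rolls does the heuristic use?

Sorted descending: 31, 30, 25, 21, 19, 17, 12, 8, 5, 5.
  31 → roll 1 (new)  [load 31/32]
  30 → roll 2 (new)  [load 30/32]
  25 → roll 3 (new)  [load 25/32]
  21 → roll 4 (new)  [load 21/32]
  19 → roll 5 (new)  [load 19/32]
  17 → roll 6 (new)  [load 17/32]
  12 → roll 5  [load 31/32]
  8 → roll 4  [load 29/32]
  5 → roll 3  [load 30/32]
  5 → roll 6  [load 22/32]
6 paper rolls opened.

6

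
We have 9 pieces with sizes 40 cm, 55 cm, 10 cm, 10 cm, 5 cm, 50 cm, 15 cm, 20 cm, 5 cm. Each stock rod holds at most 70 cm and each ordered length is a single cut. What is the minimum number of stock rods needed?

Total = 55 + 50 + 40 + 20 + 15 + 10 + 10 + 5 + 5 = 210 cm.
Lower bound: ⌈210/70⌉ = 3 stock rods.
A packing using 3 stock rods:
  stock rod 1: 55 + 15 = 70
  stock rod 2: 50 + 20 = 70
  stock rod 3: 40 + 10 + 10 + 5 + 5 = 70
This matches the lower bound, so 3 is optimal.

3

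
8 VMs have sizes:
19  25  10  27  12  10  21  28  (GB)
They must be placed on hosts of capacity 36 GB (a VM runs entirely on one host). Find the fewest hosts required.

Total = 28 + 27 + 25 + 21 + 19 + 12 + 10 + 10 = 152 GB.
Lower bound: ⌈152/36⌉ = 5 hosts.
A packing using 5 hosts:
  host 1: 28 = 28
  host 2: 27 = 27
  host 3: 25 + 10 = 35
  host 4: 21 + 12 = 33
  host 5: 19 + 10 = 29
This matches the lower bound, so 5 is optimal.

5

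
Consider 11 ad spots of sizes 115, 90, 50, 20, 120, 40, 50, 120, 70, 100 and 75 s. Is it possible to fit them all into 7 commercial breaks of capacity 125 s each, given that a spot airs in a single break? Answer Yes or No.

Total = 850 s; ⌈850/125⌉ = 7.
The bound of 7 does not rule out 7, but exhaustive search shows no assignment into 7 commercial breaks of capacity 125 s exists — the minimum is 8.

No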